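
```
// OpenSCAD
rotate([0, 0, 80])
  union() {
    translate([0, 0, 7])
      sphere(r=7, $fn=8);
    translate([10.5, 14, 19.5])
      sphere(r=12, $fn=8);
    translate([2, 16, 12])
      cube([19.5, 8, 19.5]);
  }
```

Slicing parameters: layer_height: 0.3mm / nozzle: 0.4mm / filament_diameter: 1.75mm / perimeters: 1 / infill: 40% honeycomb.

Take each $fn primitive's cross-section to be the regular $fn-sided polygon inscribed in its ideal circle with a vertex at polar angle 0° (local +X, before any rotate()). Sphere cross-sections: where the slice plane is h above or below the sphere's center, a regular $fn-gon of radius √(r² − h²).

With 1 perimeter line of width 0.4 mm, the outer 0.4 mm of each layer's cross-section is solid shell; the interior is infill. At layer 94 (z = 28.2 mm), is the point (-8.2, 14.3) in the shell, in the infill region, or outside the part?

infill

At z = 28.2 mm: the sphere does not reach this height (|z−center|=21.200 > r=7); the r=12 sphere at (10.5, 14) contributes a regular 8-gon of circumradius √(12²−8.7²) = 8.265; the 19.5×8 cube at (2, 16) contributes its full rectangle; Combining (union): the regions partially overlap (shared area 65.20 mm²), so overlapping operands fuse into one piece — 1 connected region; (whole slice rotated 80° about Z — lengths, areas and connectivity unchanged). Overall, the cross-section is a single solid region. Undo the 80° rotation: the query point maps to (12.659, 10.559) in the un-rotated model frame. The nearest boundary edge runs (16.34, 8.16)→(10.50, 5.74); distance from the point to it = 3.63 mm. The point is inside the cross-section and 3.63 mm from the nearest boundary — more than the 0.4 mm shell width (1 × 0.4), so it's in the infill interior.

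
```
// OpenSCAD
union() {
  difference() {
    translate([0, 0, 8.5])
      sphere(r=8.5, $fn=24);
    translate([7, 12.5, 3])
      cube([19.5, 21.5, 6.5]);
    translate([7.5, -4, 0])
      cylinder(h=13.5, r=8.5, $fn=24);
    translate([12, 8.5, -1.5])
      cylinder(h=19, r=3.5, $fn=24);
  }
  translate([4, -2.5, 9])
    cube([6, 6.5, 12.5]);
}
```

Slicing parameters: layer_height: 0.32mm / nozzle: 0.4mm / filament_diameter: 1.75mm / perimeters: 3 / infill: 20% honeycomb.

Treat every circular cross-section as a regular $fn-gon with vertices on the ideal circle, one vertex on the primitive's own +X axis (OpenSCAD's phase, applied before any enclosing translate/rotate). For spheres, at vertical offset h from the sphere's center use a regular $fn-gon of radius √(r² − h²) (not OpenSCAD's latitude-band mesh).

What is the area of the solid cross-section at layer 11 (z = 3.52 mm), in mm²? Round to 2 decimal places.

At z = 3.52 mm: the sphere: section is a regular 24-gon, circumradius = √(r²−h²) = √(8.5²−4.98²) = 6.888 (area = (24/2)·6.888²·sin(360°/24) = 147.37 mm²); the 19.5×21.5 cube at (7, 12.5) contributes its full rectangle (area 419.25 mm²); the r=8.5 cylinder at (7.5, -4) gives a regular 24-gon of circumradius 8.5 (constant along its height) (area = (24/2)·8.500²·sin(360°/24) = 224.40 mm²); the r=3.5 cylinder at (12, 8.5) contributes a regular 24-gon of circumradius 3.5 (area = (24/2)·3.500²·sin(360°/24) = 38.05 mm²); Taking the first minus the rest: starting from the r=8.5 sphere (147.37 mm²), the 19.5×21.5 cube at (7, 12.5) misses the remaining region (no effect); the r=8.5 cylinder at (7.5, -4) partially overlaps it — only the 60.20 mm² overlap (of its 224.40 mm²) is removed, clipping the outline; the r=3.5 cylinder at (12, 8.5) misses the remaining region (no effect) — area = 87.17 mm²; the cube at (4, -2.5) does not reach this height (z outside [9, 21.5]); Taking the union: only that combined region is present, so the union is just that shape — area = 87.17 mm². Overall, the cross-section is a single solid region. Net area = 87.17 mm².

87.17 mm²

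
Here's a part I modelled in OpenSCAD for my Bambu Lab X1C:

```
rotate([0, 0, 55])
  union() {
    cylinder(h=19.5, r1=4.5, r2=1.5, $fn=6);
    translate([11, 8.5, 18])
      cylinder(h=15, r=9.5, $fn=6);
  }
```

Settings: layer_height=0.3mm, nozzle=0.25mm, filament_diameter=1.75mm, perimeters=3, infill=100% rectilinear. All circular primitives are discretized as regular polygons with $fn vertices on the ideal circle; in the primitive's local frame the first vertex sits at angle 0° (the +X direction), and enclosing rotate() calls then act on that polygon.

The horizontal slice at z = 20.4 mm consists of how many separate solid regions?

1

At z = 20.4 mm: the cone does not reach this height (z outside [0, 19.5]); the cylinder at (11, 8.5): section is a regular 6-gon, circumradius r=9.5; Merging all regions: only the r=9.5 cylinder at (11, 8.5) is present, so the union is just that shape — 1 connected region; (whole slice rotated 55° about Z — lengths, areas and connectivity unchanged). The result has 1 disconnected region.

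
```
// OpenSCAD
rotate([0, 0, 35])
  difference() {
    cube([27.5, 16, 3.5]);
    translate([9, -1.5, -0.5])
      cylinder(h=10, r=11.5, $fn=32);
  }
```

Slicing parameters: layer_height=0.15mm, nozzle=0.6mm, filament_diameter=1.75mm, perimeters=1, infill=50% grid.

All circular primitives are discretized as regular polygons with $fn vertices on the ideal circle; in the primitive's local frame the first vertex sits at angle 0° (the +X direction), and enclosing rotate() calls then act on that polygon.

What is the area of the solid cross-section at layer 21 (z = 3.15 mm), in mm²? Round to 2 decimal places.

276.17 mm²

At z = 3.15 mm: the cube (footprint 27.5×16) is included at this height (area 440.00 mm²); the r=11.5 cylinder at (9, -1.5) contributes a regular 32-gon of circumradius 11.5 (area = (32/2)·11.500²·sin(360°/32) = 412.81 mm²); Subtracting the remaining from the first: starting from the 27.5×16 cube (440.00 mm²), the r=11.5 cylinder at (9, -1.5) partially overlaps it — only the 163.83 mm² overlap (of its 412.81 mm²) is removed, clipping the outline — area = 276.17 mm²; (rotated 35° about Z; rotation is an isometry so areas/perimeters/island counts are preserved). Overall, the cross-section is a single solid region. Net area = 276.17 mm².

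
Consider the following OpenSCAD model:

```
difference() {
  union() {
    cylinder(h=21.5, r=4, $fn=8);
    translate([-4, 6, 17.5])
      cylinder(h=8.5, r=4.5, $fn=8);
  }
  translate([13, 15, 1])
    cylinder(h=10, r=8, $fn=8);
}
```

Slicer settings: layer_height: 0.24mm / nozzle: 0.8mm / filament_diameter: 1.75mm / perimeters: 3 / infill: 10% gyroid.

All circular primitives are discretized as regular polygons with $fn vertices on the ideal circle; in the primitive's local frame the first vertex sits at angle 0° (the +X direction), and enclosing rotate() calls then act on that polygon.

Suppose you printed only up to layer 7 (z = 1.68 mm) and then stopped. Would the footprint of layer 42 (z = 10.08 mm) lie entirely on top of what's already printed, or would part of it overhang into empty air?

Compare the two slices. At z = 1.68: the r=4 cylinder gives a regular 8-gon of circumradius 4 (constant along its height) (area = (8/2)·4.000²·sin(360°/8) = 45.25 mm²); the cylinder at (-4, 6) does not reach this height (z outside [17.5, 26]); Taking the union: only the r=4 cylinder is present, so the union is just that shape — area = 45.25 mm²; the r=8 cylinder at (13, 15) gives a regular 8-gon of circumradius 8 (constant along its height) (area = (8/2)·8.000²·sin(360°/8) = 181.02 mm²); Taking the first minus the rest: starting from that combined region (45.25 mm²), the r=8 cylinder at (13, 15) misses the remaining region (no effect) — area = 45.25 mm². At z = 10.08: the r=4 cylinder contributes a regular 8-gon of circumradius 4 (area = (8/2)·4.000²·sin(360°/8) = 45.25 mm²); the cylinder at (-4, 6) is absent (z outside [17.5, 26]); Combining (union): only the r=4 cylinder is present, so the union is just that shape — area = 45.25 mm²; the cylinder at (13, 15): section is a regular 8-gon, circumradius r=8 (area = (8/2)·8.000²·sin(360°/8) = 181.02 mm²); After the difference (first − rest): starting from the result so far (45.25 mm²), the r=8 cylinder at (13, 15) misses the remaining region (no effect) — area = 45.25 mm². Checking containment: the cross-section at z = 10.08 is a subset of the cross-section at z = 1.68.

entirely on top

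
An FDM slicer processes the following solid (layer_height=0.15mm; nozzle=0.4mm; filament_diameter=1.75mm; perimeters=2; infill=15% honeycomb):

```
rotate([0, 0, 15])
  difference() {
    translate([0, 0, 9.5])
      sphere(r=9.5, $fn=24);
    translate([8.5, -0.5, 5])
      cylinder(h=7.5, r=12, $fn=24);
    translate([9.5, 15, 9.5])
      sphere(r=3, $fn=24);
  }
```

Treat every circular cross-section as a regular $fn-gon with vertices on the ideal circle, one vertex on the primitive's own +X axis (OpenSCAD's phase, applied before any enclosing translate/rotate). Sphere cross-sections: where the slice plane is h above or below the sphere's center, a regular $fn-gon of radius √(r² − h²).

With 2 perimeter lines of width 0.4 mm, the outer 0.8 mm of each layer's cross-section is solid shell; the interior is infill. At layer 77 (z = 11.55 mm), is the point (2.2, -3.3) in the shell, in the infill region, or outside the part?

outside

At z = 11.55 mm: the r=9.5 sphere slices to a regular 24-gon of circumradius 9.276 (√(r²−h²) with h=2.05 from center); the r=12 cylinder at (8.5, -0.5) contributes a regular 24-gon of circumradius 12; the r=3 sphere at (9.5, 15) contributes a regular 24-gon of circumradius √(3²−2.05²) = 2.190; After the difference (first − rest): starting from the r=9.5 sphere, the r=12 cylinder at (8.5, -0.5) partially overlaps it — only the 172.19 mm² overlap (of its 447.24 mm²) is removed, clipping the outline; the r=3 sphere at (9.5, 15) misses the remaining region (no effect) — 1 connected region; (whole slice rotated 15° about Z — lengths, areas and connectivity unchanged). Overall, the cross-section is a single solid region. Undo the 15° rotation: the query point maps to (1.271, -3.757) in the un-rotated model frame. The nearest boundary edge runs (-3.09, -3.61)→(-1.89, -6.50); distance from the point to it = 3.97 mm. The point is not inside any of the regions above, so it lies outside the cross-section (3.97 mm from the nearest boundary).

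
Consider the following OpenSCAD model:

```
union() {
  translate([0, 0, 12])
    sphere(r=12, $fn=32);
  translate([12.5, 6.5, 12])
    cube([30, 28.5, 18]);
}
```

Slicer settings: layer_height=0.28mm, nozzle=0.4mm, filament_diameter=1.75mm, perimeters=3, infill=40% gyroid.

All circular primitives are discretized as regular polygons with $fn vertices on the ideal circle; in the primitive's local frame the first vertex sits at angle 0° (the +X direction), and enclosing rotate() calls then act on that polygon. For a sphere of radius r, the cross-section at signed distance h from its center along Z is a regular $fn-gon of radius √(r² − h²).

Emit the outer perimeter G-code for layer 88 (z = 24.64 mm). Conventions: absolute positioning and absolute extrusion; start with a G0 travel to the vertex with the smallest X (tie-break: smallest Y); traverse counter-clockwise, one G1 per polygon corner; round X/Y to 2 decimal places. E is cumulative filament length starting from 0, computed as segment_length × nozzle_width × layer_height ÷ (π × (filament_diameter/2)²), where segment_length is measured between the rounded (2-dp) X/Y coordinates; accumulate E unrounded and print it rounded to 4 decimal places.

At z = 24.64 mm: the sphere does not reach this height (|z−center|=12.640 > r=12); the cube at (12.5, 6.5) (footprint 30×28.5) is included at this height; Merging all regions: only the 30×28.5 cube at (12.5, 6.5) is present, so the union is just that shape — 1 connected region. The outline is a single polygon with 4 vertices. Extrusion per mm of travel: 0.4 × 0.28 / (π × 0.875²) = 0.046564. Accumulating E over each segment gives final E = 5.4480.

G0 X12.50 Y6.50 Z24.64
G1 X42.50 Y6.50 E1.3969
G1 X42.50 Y35.00 E2.7240
G1 X12.50 Y35.00 E4.1209
G1 X12.50 Y6.50 E5.4480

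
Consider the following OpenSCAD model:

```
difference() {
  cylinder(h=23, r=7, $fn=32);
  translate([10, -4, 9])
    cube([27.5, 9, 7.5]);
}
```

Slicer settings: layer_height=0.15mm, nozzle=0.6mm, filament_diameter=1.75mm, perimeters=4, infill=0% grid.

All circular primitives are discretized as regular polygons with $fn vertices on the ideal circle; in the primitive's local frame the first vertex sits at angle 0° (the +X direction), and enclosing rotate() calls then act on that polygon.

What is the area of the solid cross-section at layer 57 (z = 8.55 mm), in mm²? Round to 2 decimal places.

152.95 mm²

At z = 8.55 mm: the r=7 cylinder gives a regular 32-gon of circumradius 7 (constant along its height) (area = (32/2)·7.000²·sin(360°/32) = 152.95 mm²); the cube at (10, -4) is absent (z outside [9, 16.5]); Taking the first minus the rest: none of the subtracted shapes is present at this height, so the r=7 cylinder is unchanged — area = 152.95 mm². Overall, the cross-section is a single solid region. Net area = 152.95 mm².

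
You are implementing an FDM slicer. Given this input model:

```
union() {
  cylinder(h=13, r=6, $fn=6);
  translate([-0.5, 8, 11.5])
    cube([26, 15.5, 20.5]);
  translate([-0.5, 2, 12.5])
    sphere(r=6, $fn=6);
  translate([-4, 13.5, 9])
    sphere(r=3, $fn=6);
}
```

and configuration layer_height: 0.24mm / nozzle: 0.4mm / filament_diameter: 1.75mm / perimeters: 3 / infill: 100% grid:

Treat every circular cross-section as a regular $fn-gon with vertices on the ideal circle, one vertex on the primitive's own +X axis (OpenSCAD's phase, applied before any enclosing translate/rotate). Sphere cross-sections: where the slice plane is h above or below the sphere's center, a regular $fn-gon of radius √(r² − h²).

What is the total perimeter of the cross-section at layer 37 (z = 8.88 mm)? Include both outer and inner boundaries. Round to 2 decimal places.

55.52 mm

At z = 8.88 mm: the cylinder: section is a regular 6-gon, circumradius r=6 (perimeter = 2·6·6.000·sin(180°/6) = 36.00 mm); the cube at (-0.5, 8) is absent (z outside [11.5, 32]); the r=6 sphere at (-0.5, 2) contributes a regular 6-gon of circumradius √(6²−3.62²) = 4.785 (perimeter = 2·6·4.785·sin(180°/6) = 28.71 mm); the r=3 sphere at (-4, 13.5) slices to a regular 6-gon of circumradius 2.998 (√(r²−h²) with h=0.12 from center) (perimeter = 2·6·2.998·sin(180°/6) = 17.99 mm); Taking the union: the regions partially overlap (shared area 52.94 mm²), so the edge portions inside another operand are dropped and the merged outline is re-measured after clipping — boundary = 55.52 mm. Overall, the cross-section has 2 separate islands. Total boundary length (outer) = 55.52 mm.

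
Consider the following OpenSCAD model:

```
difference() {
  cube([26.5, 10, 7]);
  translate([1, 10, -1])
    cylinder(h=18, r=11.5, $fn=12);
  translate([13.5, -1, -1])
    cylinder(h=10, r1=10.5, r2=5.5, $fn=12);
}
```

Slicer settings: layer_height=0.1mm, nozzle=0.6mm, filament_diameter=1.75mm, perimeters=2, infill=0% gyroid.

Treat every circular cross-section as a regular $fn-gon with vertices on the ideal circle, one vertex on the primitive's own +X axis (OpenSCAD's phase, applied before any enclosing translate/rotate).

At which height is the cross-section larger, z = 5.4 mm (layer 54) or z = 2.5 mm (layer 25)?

Layer 54 (z = 5.4): the 26.5×10 cube contributes its full rectangle (area 265.00 mm²); the r=11.5 cylinder at (1, 10) gives a regular 12-gon of circumradius 11.5 (constant along its height) (area = (12/2)·11.500²·sin(360°/12) = 396.75 mm²); the cone at (13.5, -1) (r1=10.5→r2=5.5) has section circumradius 7.300 here — a regular 12-gon (area = (12/2)·7.300²·sin(360°/12) = 159.87 mm²); Taking the first minus the rest: starting from the 26.5×10 cube (265.00 mm²), the r=11.5 cylinder at (1, 10) partially overlaps it — only the 104.99 mm² overlap (of its 396.75 mm²) is removed, clipping the outline; the cone at (13.5, -1) partially overlaps it — only the 56.71 mm² overlap (of its 159.87 mm²) is removed, clipping the outline — area = 103.31 mm². So its area = 103.31 mm². Layer 25 (z = 2.5): the cube (footprint 26.5×10) is included at this height (area 265.00 mm²); the r=11.5 cylinder at (1, 10) gives a regular 12-gon of circumradius 11.5 (constant along its height) (area = (12/2)·11.500²·sin(360°/12) = 396.75 mm²); the cone at (13.5, -1): at t=0.350 of its height the radius interpolates to r₁+(r₂−r₁)t = 8.750, giving a regular 12-gon of that circumradius (area = (12/2)·8.750²·sin(360°/12) = 229.69 mm²); After the difference (first − rest): starting from the 26.5×10 cube (265.00 mm²), the r=11.5 cylinder at (1, 10) partially overlaps it — only the 104.99 mm² overlap (of its 396.75 mm²) is removed, clipping the outline; the cone at (13.5, -1) partially overlaps it — only the 75.52 mm² overlap (of its 229.69 mm²) is removed, clipping the outline — area = 84.49 mm². So its area = 84.49 mm². Layer 54 is larger (103.31 vs 84.49 mm²).

layer 54 (z = 5.4 mm)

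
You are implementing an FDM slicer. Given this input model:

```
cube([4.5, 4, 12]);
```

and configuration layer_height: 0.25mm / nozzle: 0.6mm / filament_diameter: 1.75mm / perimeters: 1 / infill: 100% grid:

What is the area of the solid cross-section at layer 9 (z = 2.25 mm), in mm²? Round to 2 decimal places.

18.00 mm²

At z = 2.25 mm: the cube is present — its section is the full 4.5×4 rectangle (area 18.00 mm²). Overall, the cross-section is a single solid region. Net area = 18.00 mm².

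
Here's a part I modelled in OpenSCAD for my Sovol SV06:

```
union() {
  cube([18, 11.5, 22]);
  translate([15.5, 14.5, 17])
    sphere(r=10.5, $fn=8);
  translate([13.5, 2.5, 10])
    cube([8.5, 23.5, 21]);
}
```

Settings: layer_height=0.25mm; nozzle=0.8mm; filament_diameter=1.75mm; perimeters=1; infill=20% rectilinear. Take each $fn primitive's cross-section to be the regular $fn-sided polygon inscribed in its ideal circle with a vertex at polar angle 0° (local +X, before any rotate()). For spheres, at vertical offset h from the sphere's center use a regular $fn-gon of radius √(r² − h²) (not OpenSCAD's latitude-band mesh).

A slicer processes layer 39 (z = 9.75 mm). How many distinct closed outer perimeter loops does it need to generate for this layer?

At z = 9.75 mm: the cube (footprint 18×11.5) is included at this height; the sphere at (15.5, 14.5): section is a regular 8-gon, circumradius = √(r²−h²) = √(10.5²−7.25²) = 7.595; the cube at (13.5, 2.5) does not reach this height (z outside [10, 31]); Combining (union): the regions partially overlap (shared area 30.06 mm²), so overlapping operands fuse into one piece — 1 connected region. The result has 1 disconnected region.

1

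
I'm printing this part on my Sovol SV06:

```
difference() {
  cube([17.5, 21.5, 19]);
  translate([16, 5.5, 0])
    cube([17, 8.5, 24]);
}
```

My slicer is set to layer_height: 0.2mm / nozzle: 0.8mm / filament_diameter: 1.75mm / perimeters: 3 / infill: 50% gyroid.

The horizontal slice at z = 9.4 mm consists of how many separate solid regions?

1

At z = 9.4 mm: the cube (footprint 17.5×21.5) is included at this height; the cube at (16, 5.5) is present — its section is the full 17×8.5 rectangle; Subtracting the remaining from the first: starting from the 17.5×21.5 cube, the 17×8.5 cube at (16, 5.5) partially overlaps it — only the 12.75 mm² overlap (of its 144.50 mm²) is removed, clipping the outline — 1 connected region. The result has 1 disconnected region.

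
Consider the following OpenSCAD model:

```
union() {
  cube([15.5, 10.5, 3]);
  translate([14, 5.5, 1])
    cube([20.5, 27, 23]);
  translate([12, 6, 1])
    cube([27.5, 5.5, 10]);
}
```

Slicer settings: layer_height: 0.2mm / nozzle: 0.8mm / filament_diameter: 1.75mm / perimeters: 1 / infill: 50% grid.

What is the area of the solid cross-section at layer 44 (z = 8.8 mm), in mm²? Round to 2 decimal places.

592.00 mm²

At z = 8.8 mm: the cube does not reach this height (z outside [0, 3]); the cube at (14, 5.5) is present — its section is the full 20.5×27 rectangle (area 553.50 mm²); the cube at (12, 6) is present — its section is the full 27.5×5.5 rectangle (area 151.25 mm²); Taking the union: the regions partially overlap — summed areas 704.75 mm² minus the doubly-counted overlap 112.75 mm² gives 592.00 mm² — area = 592.00 mm². Overall, the cross-section is a single solid region. Net area = 592.00 mm².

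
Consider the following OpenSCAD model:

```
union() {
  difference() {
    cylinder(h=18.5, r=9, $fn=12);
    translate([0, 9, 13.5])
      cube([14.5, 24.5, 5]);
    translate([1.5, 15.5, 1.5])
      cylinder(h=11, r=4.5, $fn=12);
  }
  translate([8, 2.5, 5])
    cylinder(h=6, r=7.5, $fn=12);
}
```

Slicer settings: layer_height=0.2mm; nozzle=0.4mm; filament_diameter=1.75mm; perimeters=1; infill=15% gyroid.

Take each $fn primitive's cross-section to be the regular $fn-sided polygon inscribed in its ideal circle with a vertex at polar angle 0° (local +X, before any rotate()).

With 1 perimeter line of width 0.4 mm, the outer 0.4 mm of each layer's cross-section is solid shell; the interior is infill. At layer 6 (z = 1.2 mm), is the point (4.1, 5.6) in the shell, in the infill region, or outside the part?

infill

At z = 1.2 mm: the r=9 cylinder contributes a regular 12-gon of circumradius 9; the cube at (0, 9) is absent (z outside [13.5, 18.5]); the cylinder at (1.5, 15.5) does not reach this height (z outside [1.5, 12.5]); After the difference (first − rest): none of the subtracted shapes is present at this height, so the r=9 cylinder is unchanged — 1 connected region; the cylinder at (8, 2.5) is absent (z outside [5, 11]); Combining (union): only the result so far is present, so the union is just that shape — 1 connected region. Overall, the cross-section is a single solid region. The nearest boundary edge runs (7.79, 4.50)→(4.50, 7.79); distance from the point to it = 1.83 mm. The point is inside the cross-section and 1.83 mm from the nearest boundary — more than the 0.4 mm shell width (1 × 0.4), so it's in the infill interior.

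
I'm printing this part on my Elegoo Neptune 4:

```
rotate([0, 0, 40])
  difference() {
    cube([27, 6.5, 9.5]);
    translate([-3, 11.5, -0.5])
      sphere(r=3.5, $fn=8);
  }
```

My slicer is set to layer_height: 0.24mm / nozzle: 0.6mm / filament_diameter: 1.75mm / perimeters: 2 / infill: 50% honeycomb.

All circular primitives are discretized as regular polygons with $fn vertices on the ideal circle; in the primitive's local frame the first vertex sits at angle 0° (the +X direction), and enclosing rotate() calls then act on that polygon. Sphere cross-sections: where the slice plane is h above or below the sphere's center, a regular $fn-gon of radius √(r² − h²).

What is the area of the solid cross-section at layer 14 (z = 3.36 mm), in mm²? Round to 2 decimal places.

At z = 3.36 mm: the 27×6.5 cube contributes its full rectangle (area 175.50 mm²); the sphere at (-3, 11.5) is not intersected at this z (|z−center|=3.860 > r=3.5); Subtracting the remaining from the first: none of the subtracted shapes is present at this height, so the 27×6.5 cube is unchanged — area = 175.50 mm²; (rotated 40° about Z; rotation is an isometry so areas/perimeters/island counts are preserved). Overall, the cross-section is a single solid region. Net area = 175.50 mm².

175.50 mm²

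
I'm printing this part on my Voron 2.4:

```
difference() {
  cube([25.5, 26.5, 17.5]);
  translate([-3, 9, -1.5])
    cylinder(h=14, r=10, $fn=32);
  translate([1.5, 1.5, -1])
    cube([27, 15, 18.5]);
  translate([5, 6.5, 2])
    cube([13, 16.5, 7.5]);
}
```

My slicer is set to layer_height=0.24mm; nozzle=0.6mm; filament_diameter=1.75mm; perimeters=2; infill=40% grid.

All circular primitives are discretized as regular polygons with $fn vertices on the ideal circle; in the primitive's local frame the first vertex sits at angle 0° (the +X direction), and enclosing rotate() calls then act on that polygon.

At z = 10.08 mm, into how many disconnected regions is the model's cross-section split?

At z = 10.08 mm: the cube (footprint 25.5×26.5) is included at this height; the cylinder at (-3, 9): section is a regular 32-gon, circumradius r=10; the cube at (1.5, 1.5) (footprint 27×15) is included at this height; the cube at (5, 6.5) is absent (z outside [2, 9.5]); Subtracting the remaining from the first: starting from the 25.5×26.5 cube, the r=10 cylinder at (-3, 9) partially overlaps it — only the 96.83 mm² overlap (of its 312.14 mm²) is removed, clipping the outline; the 27×15 cube at (1.5, 1.5) partially overlaps it — only the 293.62 mm² overlap (of its 405.00 mm²) is removed, clipping the outline — 2 connected regions. The result has 2 disconnected regions.

2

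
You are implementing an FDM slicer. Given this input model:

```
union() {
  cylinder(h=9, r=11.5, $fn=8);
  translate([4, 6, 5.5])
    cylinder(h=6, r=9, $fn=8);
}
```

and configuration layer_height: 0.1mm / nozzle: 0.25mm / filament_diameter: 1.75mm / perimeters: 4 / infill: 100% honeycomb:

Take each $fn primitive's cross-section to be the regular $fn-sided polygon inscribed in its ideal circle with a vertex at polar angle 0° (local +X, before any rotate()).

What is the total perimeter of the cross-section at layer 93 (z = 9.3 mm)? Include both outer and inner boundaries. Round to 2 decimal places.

55.11 mm

At z = 9.3 mm: the cylinder is absent (z outside [0, 9]); the cylinder at (4, 6): section is a regular 8-gon, circumradius r=9 (perimeter = 2·8·9.000·sin(180°/8) = 55.11 mm); Combining (union): only the r=9 cylinder at (4, 6) is present, so the union is just that shape — boundary = 55.11 mm. Overall, the cross-section is a single solid region. Total boundary length (outer) = 55.11 mm.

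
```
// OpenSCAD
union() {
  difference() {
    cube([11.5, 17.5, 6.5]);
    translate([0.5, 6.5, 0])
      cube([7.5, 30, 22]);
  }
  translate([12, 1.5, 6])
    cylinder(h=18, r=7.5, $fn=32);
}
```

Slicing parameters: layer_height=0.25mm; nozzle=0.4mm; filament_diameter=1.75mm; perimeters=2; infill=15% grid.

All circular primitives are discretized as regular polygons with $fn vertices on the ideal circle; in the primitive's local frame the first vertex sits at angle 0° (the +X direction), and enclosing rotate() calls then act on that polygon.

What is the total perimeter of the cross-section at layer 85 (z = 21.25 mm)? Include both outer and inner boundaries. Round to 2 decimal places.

At z = 21.25 mm: the cube is absent (z outside [0, 6.5]); the 7.5×30 cube at (0.5, 6.5) contributes its full rectangle (perimeter 75.00 mm); Taking the first minus the rest: the first operand is absent here, so nothing remains; the r=7.5 cylinder at (12, 1.5) gives a regular 32-gon of circumradius 7.5 (constant along its height) (perimeter = 2·32·7.500·sin(180°/32) = 47.05 mm); Taking the union: only the r=7.5 cylinder at (12, 1.5) is present, so the union is just that shape — boundary = 47.05 mm. Overall, the cross-section is a single solid region. Total boundary length (outer) = 47.05 mm.

47.05 mm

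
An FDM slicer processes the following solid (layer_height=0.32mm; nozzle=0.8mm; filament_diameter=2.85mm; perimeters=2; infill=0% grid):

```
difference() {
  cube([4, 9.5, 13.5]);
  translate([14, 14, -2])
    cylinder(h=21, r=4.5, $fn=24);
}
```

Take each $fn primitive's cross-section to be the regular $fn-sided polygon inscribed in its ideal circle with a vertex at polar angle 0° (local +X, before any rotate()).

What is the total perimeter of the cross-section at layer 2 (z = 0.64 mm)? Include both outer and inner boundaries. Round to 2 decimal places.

27.00 mm

At z = 0.64 mm: the cube (footprint 4×9.5) is included at this height (perimeter 27.00 mm); the cylinder at (14, 14): section is a regular 24-gon, circumradius r=4.5 (perimeter = 2·24·4.500·sin(180°/24) = 28.19 mm); After the difference (first − rest): starting from the 4×9.5 cube, the r=4.5 cylinder at (14, 14) misses the remaining region (no effect) — boundary = 27.00 mm. Overall, the cross-section is a single solid region. Total boundary length (outer) = 27.00 mm.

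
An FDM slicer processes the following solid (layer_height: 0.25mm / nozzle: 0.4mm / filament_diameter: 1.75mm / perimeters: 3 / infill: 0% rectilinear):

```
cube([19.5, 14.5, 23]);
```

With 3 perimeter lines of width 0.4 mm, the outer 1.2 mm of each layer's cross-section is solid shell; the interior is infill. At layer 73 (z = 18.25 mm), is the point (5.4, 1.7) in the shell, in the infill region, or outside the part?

infill

At z = 18.25 mm: the 19.5×14.5 cube contributes its full rectangle. Overall, the cross-section is a single solid region. The nearest boundary edge runs (0.00, 0.00)→(19.50, 0.00); distance from the point to it = 1.70 mm. The point is inside the cross-section and 1.70 mm from the nearest boundary — more than the 1.2 mm shell width (3 × 0.4), so it's in the infill interior.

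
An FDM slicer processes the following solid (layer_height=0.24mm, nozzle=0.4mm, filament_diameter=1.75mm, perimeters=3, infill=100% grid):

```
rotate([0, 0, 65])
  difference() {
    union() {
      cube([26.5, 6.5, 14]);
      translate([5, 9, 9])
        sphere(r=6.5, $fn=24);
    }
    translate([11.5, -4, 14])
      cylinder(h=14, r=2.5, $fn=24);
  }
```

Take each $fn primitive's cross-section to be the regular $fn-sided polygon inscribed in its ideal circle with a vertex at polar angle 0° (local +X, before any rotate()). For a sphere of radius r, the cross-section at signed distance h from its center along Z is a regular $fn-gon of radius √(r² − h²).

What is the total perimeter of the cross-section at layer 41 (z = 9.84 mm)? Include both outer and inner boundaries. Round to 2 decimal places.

80.73 mm

At z = 9.84 mm: the cube (footprint 26.5×6.5) is included at this height (perimeter 66.00 mm); the r=6.5 sphere at (5, 9) contributes a regular 24-gon of circumradius √(6.5²−0.84²) = 6.445 (perimeter = 2·24·6.445·sin(180°/24) = 40.38 mm); Combining (union): the regions partially overlap (shared area 32.56 mm²), so the edge portions inside another operand are dropped and the merged outline is re-measured after clipping — boundary = 80.73 mm; the cylinder at (11.5, -4) does not reach this height (z outside [14, 28]); Taking the first minus the rest: none of the subtracted shapes is present at this height, so the result so far is unchanged — boundary = 80.73 mm; (whole slice rotated 65° about Z — lengths, areas and connectivity unchanged). Overall, the cross-section is a single solid region. Total boundary length (outer) = 80.73 mm.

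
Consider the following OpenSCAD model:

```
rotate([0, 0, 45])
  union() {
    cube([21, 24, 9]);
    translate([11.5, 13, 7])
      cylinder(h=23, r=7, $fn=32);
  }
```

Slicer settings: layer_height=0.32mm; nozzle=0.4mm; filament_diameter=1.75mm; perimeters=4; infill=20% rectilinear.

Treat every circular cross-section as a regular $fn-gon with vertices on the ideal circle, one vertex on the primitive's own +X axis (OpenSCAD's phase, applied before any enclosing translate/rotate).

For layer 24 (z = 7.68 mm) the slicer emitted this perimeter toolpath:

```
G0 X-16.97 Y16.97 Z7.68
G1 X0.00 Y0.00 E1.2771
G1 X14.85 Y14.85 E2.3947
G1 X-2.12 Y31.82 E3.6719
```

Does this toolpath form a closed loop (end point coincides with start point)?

no

Start point (G0): (-16.97, 16.97). End point (last G1): the path does not return to the start — open.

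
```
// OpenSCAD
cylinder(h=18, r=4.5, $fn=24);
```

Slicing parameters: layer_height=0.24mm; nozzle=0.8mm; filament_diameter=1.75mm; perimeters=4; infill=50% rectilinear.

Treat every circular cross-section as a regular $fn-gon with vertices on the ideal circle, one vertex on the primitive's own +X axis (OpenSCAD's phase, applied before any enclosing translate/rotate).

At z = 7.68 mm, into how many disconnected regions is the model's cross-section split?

At z = 7.68 mm: the cylinder: section is a regular 24-gon, circumradius r=4.5. The result has 1 disconnected region.

1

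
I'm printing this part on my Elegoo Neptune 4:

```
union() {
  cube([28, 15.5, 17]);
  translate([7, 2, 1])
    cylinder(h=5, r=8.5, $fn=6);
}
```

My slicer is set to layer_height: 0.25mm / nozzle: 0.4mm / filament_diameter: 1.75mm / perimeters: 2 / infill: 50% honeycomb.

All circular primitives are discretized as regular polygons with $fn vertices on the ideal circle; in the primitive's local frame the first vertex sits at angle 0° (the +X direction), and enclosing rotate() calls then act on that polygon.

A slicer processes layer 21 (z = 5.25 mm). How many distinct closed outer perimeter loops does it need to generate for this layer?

At z = 5.25 mm: the cube is present — its section is the full 28×15.5 rectangle; the r=8.5 cylinder at (7, 2) gives a regular 6-gon of circumradius 8.5 (constant along its height); Taking the union: the regions partially overlap (shared area 121.75 mm²), so overlapping operands fuse into one piece — 1 connected region. The result has 1 disconnected region.

1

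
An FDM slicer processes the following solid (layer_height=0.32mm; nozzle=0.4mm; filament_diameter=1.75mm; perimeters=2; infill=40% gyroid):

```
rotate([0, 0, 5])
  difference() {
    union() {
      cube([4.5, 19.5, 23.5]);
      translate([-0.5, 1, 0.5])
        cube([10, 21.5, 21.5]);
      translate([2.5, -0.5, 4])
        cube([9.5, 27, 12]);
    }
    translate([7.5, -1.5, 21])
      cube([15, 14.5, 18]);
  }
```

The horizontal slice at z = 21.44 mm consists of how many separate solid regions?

1

At z = 21.44 mm: the 4.5×19.5 cube contributes its full rectangle; the cube at (-0.5, 1) (footprint 10×21.5) is included at this height; the cube at (2.5, -0.5) is not intersected at this z (z outside [4, 16]); Taking the union: the regions partially overlap (shared area 83.25 mm²), so overlapping operands fuse into one piece — 1 connected region; the 15×14.5 cube at (7.5, -1.5) contributes its full rectangle; Taking the first minus the rest: starting from the result so far, the 15×14.5 cube at (7.5, -1.5) partially overlaps it — only the 24.00 mm² overlap (of its 217.50 mm²) is removed, clipping the outline — 1 connected region; (rotated 5° about Z; rotation is an isometry so areas/perimeters/island counts are preserved). The result has 1 disconnected region.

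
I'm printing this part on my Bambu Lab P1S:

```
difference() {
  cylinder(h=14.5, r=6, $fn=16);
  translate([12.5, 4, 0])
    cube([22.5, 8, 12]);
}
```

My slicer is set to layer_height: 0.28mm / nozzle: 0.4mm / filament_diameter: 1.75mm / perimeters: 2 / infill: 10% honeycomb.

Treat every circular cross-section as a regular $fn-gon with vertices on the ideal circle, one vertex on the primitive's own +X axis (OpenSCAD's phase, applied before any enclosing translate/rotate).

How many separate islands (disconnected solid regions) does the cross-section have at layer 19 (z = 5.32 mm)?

1

At z = 5.32 mm: the r=6 cylinder gives a regular 16-gon of circumradius 6 (constant along its height); the cube at (12.5, 4) (footprint 22.5×8) is included at this height; Taking the first minus the rest: starting from the r=6 cylinder, the 22.5×8 cube at (12.5, 4) misses the remaining region (no effect) — 1 connected region. Overall, the cross-section is a single solid region. Island count = 1.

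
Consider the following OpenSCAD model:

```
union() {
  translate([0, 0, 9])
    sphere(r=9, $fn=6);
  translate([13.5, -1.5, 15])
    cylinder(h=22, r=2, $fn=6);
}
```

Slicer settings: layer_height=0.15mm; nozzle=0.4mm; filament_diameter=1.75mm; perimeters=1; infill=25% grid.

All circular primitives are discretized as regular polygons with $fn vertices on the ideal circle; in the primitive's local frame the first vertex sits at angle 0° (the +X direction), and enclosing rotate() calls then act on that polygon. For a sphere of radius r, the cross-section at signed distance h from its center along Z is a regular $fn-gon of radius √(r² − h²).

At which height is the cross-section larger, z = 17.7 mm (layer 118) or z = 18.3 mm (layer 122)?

layer 118 (z = 17.7 mm)

Layer 118 (z = 17.7): the sphere: section is a regular 6-gon, circumradius = √(r²−h²) = √(9²−8.7²) = 2.304 (area = (6/2)·2.304²·sin(360°/6) = 13.80 mm²); the r=2 cylinder at (13.5, -1.5) contributes a regular 6-gon of circumradius 2 (area = (6/2)·2.000²·sin(360°/6) = 10.39 mm²); Taking the union: the 2 present regions are separate (no shared area or edge), so areas and boundary lengths simply add and each stays a separate island — area = 24.19 mm². So its area = 24.19 mm². Layer 122 (z = 18.3): the sphere is absent (|z−center|=9.300 > r=9); the cylinder at (13.5, -1.5): section is a regular 6-gon, circumradius r=2 (area = (6/2)·2.000²·sin(360°/6) = 10.39 mm²); Merging all regions: only the r=2 cylinder at (13.5, -1.5) is present, so the union is just that shape — area = 10.39 mm². So its area = 10.39 mm². Layer 118 is larger (24.19 vs 10.39 mm²).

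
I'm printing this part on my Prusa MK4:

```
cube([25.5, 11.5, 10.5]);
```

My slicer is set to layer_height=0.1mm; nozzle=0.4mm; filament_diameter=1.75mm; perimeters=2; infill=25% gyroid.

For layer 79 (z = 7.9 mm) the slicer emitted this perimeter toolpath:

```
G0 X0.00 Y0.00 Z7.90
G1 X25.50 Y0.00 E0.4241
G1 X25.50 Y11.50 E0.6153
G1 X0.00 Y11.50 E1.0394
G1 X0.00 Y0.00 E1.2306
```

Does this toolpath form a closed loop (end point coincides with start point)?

Start point (G0): (0.00, 0.00). End point (last G1): the path returns to the start — closed.

yes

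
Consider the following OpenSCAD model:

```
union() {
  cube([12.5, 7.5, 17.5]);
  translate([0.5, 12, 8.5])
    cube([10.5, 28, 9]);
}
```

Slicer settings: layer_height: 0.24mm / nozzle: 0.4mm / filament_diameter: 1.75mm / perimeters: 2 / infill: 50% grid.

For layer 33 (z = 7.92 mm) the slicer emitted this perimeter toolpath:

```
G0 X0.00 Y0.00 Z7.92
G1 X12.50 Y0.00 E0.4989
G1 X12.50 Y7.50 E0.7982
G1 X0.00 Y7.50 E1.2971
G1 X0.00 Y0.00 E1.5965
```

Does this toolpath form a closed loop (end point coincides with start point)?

Start point (G0): (0.00, 0.00). End point (last G1): the path returns to the start — closed.

yes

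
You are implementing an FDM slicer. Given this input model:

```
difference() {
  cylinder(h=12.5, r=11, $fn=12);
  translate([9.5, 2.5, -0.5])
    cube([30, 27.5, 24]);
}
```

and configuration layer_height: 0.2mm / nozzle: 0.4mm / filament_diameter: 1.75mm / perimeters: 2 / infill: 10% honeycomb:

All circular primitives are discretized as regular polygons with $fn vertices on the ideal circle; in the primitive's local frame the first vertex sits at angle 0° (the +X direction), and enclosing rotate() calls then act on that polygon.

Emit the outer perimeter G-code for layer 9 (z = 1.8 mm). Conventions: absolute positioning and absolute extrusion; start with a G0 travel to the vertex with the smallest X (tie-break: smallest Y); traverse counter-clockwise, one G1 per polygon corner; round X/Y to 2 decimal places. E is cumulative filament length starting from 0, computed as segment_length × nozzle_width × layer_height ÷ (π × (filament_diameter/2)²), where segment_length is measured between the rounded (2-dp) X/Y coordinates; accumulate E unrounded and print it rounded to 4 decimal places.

G0 X-11.00 Y0.00 Z1.80
G1 X-9.53 Y-5.50 E0.1894
G1 X-5.50 Y-9.53 E0.3789
G1 X0.00 Y-11.00 E0.5683
G1 X5.50 Y-9.53 E0.7576
G1 X9.53 Y-5.50 E0.9472
G1 X11.00 Y0.00 E1.1365
G1 X10.33 Y2.50 E1.2226
G1 X9.50 Y2.50 E1.2502
G1 X9.50 Y5.53 E1.3510
G1 X5.50 Y9.53 E1.5391
G1 X0.00 Y11.00 E1.7285
G1 X-5.50 Y9.53 E1.9178
G1 X-9.53 Y5.50 E2.1074
G1 X-11.00 Y0.00 E2.2968

At z = 1.8 mm: the cylinder: section is a regular 12-gon, circumradius r=11; the 30×27.5 cube at (9.5, 2.5) contributes its full rectangle; Taking the first minus the rest: starting from the r=11 cylinder, the 30×27.5 cube at (9.5, 2.5) partially overlaps it — only the 1.28 mm² overlap (of its 825.00 mm²) is removed, clipping the outline — 1 connected region. The outline is a single polygon with 14 vertices. Extrusion per mm of travel: 0.4 × 0.2 / (π × 0.875²) = 0.033260. Accumulating E over each segment gives final E = 2.2968.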